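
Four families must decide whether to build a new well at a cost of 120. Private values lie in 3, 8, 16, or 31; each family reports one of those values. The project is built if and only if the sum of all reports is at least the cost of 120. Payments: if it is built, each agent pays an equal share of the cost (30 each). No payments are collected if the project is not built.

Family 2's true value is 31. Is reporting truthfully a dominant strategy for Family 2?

Check each profile of the others' reports and compare truth against every alternative report.
Others report (31, 31, 31): truth gives 1, best alternative gives 0.
Others report (3, 3, 3): truth gives 0, best alternative gives 0.
Others report (3, 3, 8): truth gives 0, best alternative gives 0.
Others report (3, 3, 16): truth gives 0, best alternative gives 0.
Others report (3, 3, 31): truth gives 0, best alternative gives 0.
Others report (3, 8, 3): truth gives 0, best alternative gives 0.
(Remaining 58 profiles checked similarly; truth is weakly best in each.)
In every case the truthful report is at least as good as any alternative, so it is a dominant strategy.

Yes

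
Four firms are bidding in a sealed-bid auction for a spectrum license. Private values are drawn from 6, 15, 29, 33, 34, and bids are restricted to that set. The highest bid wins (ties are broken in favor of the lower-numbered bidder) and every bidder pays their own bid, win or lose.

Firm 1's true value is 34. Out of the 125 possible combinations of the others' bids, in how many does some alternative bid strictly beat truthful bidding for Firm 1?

64

Others bid (6, 6, 6): truth gives 0; bid 6 gives 28 > 0. Violating.
Others bid (6, 6, 15): truth gives 0; bid 15 gives 19 > 0. Violating.
Others bid (6, 6, 29): truth gives 0; bid 29 gives 5 > 0. Violating.
Others bid (6, 6, 33): truth gives 0; bid 33 gives 1 > 0. Violating.
Others bid (6, 6, 34): truth gives 0; no alternative beats it.
Others bid (6, 15, 34): truth gives 0; no alternative beats it.
(Checking all 125 profiles: 64 have a profitable deviation, 61 do not.)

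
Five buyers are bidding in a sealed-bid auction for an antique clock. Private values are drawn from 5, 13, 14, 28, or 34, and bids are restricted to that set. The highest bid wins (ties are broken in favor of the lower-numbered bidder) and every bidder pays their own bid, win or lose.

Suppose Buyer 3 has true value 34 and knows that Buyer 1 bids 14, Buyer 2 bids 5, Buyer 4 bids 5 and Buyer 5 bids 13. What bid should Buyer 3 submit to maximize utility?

Bid 5: loses but pays 5, utility -5.
Bid 13: loses but pays 13, utility -13.
Bid 14: loses but pays 14, utility -14.
Bid 28: wins, pays 28, utility 34 - 28 = 6.
Bid 34: wins, pays 34, utility 34 - 34 = 0.
The best choice is 28 with utility 6.

28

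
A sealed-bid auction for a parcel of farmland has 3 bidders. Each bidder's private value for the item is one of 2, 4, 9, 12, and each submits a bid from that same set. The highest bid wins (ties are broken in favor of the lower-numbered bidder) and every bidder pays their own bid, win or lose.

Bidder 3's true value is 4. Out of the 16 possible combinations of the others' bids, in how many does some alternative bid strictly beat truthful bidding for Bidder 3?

15

Others bid (2, 4): truth gives -4; bid 2 gives -2 > -4. Violating.
Others bid (2, 9): truth gives -4; bid 2 gives -2 > -4. Violating.
Others bid (2, 12): truth gives -4; bid 2 gives -2 > -4. Violating.
Others bid (4, 2): truth gives -4; bid 2 gives -2 > -4. Violating.
Others bid (2, 2): truth gives 0; no alternative beats it.
(Checking all 16 profiles: 15 have a profitable deviation, 1 does not.)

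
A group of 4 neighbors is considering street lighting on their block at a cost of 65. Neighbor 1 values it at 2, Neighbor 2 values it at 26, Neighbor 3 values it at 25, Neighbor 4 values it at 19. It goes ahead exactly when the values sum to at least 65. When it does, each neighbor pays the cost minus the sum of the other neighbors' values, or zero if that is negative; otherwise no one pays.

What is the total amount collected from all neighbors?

Total value 72 ≥ cost 65, so it is built.
Neighbor 1: others sum to 70; max(0, 65 - 70) = 0.
Neighbor 2: others sum to 46; max(0, 65 - 46) = 19.
Neighbor 3: others sum to 47; max(0, 65 - 47) = 18.
Neighbor 4: others sum to 53; max(0, 65 - 53) = 12.
Total collected = 0 + 19 + 18 + 12 = 49.

49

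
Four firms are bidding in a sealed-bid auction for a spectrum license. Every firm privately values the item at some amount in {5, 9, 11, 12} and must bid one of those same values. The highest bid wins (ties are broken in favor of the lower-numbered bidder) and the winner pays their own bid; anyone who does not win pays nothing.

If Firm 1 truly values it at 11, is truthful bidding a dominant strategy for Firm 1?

No

Consider the case where Firm 2 bids 5, Firm 3 bids 5 and Firm 4 bids 5.
Truthful bid 11: wins, pays 11, utility 11 - 11 = 0.
Bid 5 instead: wins, pays 5, utility 11 - 5 = 6.
Since 6 > 0, bidding 5 is strictly better here, so truthful bidding is not dominant.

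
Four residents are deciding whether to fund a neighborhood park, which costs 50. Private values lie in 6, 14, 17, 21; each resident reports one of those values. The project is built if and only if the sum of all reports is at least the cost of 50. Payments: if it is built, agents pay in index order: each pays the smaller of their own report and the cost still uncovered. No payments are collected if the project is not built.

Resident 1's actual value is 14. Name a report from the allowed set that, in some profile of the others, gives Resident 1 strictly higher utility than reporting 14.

6

Suppose Resident 2 reports 6, Resident 3 reports 17 and Resident 4 reports 21.
Report 14: project built, pays 14, utility 14 - 14 = 0.
Report 6: project built, pays 6, utility 14 - 6 = 8.
So reporting 6 beats truth here (8 > 0).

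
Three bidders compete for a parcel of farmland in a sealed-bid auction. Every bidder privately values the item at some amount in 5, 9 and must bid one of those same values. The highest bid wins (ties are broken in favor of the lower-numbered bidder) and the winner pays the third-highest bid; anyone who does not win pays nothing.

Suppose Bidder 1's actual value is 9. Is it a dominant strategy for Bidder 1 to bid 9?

Check each profile of the others' bids and compare truth against every alternative bid.
Others bid (5, 9): truth gives 4, best alternative gives 0.
Others bid (9, 5): truth gives 4, best alternative gives 0.
Others bid (5, 5): truth gives 4, best alternative gives 4.
Others bid (9, 9): truth gives 0, best alternative gives 0.
In every case the truthful bid is at least as good as any alternative, so it is a dominant strategy.

Yes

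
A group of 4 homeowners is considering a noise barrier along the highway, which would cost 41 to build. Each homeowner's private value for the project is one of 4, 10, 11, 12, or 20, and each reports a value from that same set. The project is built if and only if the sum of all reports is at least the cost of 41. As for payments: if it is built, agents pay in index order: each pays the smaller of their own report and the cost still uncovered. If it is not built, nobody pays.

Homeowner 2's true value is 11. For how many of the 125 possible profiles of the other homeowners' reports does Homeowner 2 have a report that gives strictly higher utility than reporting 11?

84

Others report (4, 10, 20): truth gives 0; report 10 gives 1 > 0. Violating.
Others report (4, 11, 20): truth gives 0; report 10 gives 1 > 0. Violating.
Others report (4, 12, 20): truth gives 0; report 10 gives 1 > 0. Violating.
Others report (4, 20, 10): truth gives 0; report 10 gives 1 > 0. Violating.
Others report (4, 4, 4): truth gives 0; no alternative beats it.
Others report (4, 4, 10): truth gives 0; no alternative beats it.
(Checking all 125 profiles: 84 have a profitable deviation, 41 do not.)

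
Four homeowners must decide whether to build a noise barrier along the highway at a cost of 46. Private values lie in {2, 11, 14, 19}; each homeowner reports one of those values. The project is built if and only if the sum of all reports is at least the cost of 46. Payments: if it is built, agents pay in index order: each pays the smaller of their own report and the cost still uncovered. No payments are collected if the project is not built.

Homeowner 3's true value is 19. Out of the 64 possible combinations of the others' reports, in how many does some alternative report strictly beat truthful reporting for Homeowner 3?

Others report (2, 11, 19): truth gives 0; report 14 gives 5 > 0. Violating.
Others report (2, 14, 19): truth gives 0; report 11 gives 8 > 0. Violating.
Others report (2, 19, 11): truth gives 0; report 14 gives 5 > 0. Violating.
Others report (2, 19, 14): truth gives 0; report 11 gives 8 > 0. Violating.
Others report (2, 2, 2): truth gives 0; no alternative beats it.
Others report (2, 2, 11): truth gives 0; no alternative beats it.
(Checking all 64 profiles: 41 have a profitable deviation, 23 do not.)

41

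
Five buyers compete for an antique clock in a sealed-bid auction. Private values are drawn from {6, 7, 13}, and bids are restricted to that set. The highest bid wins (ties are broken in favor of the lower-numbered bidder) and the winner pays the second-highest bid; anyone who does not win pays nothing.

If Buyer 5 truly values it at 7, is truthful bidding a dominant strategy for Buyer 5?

Yes

Check each profile of the others' bids and compare truth against every alternative bid.
Others bid (6, 6, 6, 6): truth gives 1, best alternative gives 1.
Others bid (6, 6, 6, 7): truth gives 0, best alternative gives 0.
Others bid (6, 6, 6, 13): truth gives 0, best alternative gives 0.
Others bid (6, 6, 7, 6): truth gives 0, best alternative gives 0.
Others bid (6, 6, 7, 7): truth gives 0, best alternative gives 0.
Others bid (6, 6, 7, 13): truth gives 0, best alternative gives 0.
(Remaining 75 profiles checked similarly; truth is weakly best in each.)
In every case the truthful bid is at least as good as any alternative, so it is a dominant strategy.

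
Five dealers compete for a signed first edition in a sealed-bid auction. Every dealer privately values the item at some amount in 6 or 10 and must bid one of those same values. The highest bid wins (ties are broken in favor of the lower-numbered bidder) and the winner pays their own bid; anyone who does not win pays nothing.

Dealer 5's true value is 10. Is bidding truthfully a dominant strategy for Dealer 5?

Yes

Check each profile of the others' bids and compare truth against every alternative bid.
Others bid (6, 6, 6, 6): truth gives 0, best alternative gives 0.
Others bid (6, 6, 6, 10): truth gives 0, best alternative gives 0.
Others bid (6, 6, 10, 6): truth gives 0, best alternative gives 0.
Others bid (6, 6, 10, 10): truth gives 0, best alternative gives 0.
Others bid (6, 10, 6, 6): truth gives 0, best alternative gives 0.
Others bid (6, 10, 6, 10): truth gives 0, best alternative gives 0.
(Remaining 10 profiles checked similarly; truth is weakly best in each.)
In every case the truthful bid is at least as good as any alternative, so it is a dominant strategy.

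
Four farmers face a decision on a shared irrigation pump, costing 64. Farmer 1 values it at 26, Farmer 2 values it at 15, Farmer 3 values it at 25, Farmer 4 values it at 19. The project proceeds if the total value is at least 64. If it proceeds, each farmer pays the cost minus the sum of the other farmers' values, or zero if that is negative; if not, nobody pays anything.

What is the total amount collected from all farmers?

Total value 85 ≥ cost 64, so it is built.
Farmer 1: others sum to 59; max(0, 64 - 59) = 5.
Farmer 2: others sum to 70; max(0, 64 - 70) = 0.
Farmer 3: others sum to 60; max(0, 64 - 60) = 4.
Farmer 4: others sum to 66; max(0, 64 - 66) = 0.
Total collected = 5 + 0 + 4 + 0 = 9.

9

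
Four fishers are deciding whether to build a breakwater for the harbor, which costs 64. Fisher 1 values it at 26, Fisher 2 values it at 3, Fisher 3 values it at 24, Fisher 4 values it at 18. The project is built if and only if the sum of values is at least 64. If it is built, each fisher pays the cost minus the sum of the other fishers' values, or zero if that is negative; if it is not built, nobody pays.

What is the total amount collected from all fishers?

47

Total value 71 ≥ cost 64, so it is built.
Fisher 1: others sum to 45; max(0, 64 - 45) = 19.
Fisher 2: others sum to 68; max(0, 64 - 68) = 0.
Fisher 3: others sum to 47; max(0, 64 - 47) = 17.
Fisher 4: others sum to 53; max(0, 64 - 53) = 11.
Total collected = 19 + 0 + 17 + 11 = 47.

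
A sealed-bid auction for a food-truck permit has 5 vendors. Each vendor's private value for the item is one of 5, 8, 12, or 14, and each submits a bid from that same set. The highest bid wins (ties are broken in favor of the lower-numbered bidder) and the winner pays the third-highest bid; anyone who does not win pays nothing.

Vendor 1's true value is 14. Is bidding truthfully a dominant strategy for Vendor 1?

Yes

Check each profile of the others' bids and compare truth against every alternative bid.
Others bid (5, 5, 5, 14): truth gives 9, best alternative gives 0.
Others bid (5, 5, 14, 5): truth gives 9, best alternative gives 0.
Others bid (5, 14, 5, 5): truth gives 9, best alternative gives 0.
Others bid (14, 5, 5, 5): truth gives 9, best alternative gives 0.
Others bid (5, 5, 8, 14): truth gives 6, best alternative gives 0.
Others bid (5, 5, 14, 8): truth gives 6, best alternative gives 0.
(Remaining 250 profiles checked similarly; truth is weakly best in each.)
In every case the truthful bid is at least as good as any alternative, so it is a dominant strategy.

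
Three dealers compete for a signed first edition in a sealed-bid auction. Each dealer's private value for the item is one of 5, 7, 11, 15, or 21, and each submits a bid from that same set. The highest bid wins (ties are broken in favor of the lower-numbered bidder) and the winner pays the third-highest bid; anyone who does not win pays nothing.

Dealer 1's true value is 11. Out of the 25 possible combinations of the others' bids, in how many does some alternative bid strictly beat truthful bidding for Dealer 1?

Others bid (5, 15): truth gives 0; bid 15 gives 6 > 0. Violating.
Others bid (5, 21): truth gives 0; bid 21 gives 6 > 0. Violating.
Others bid (7, 15): truth gives 0; bid 15 gives 4 > 0. Violating.
Others bid (7, 21): truth gives 0; bid 21 gives 4 > 0. Violating.
Others bid (5, 5): truth gives 6; no alternative beats it.
Others bid (5, 7): truth gives 6; no alternative beats it.
(Checking all 25 profiles: 8 have a profitable deviation, 17 do not.)

8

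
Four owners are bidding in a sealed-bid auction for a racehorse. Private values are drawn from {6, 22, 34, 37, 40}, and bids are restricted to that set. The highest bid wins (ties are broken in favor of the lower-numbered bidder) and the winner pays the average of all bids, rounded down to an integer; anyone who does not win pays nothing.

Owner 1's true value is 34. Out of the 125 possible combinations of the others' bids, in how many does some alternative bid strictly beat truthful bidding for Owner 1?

Others bid (6, 6, 6): truth gives 21; bid 6 gives 28 > 21. Violating.
Others bid (6, 6, 22): truth gives 17; bid 22 gives 20 > 17. Violating.
Others bid (6, 6, 37): truth gives 0; bid 37 gives 13 > 0. Violating.
Others bid (6, 6, 40): truth gives 0; bid 40 gives 11 > 0. Violating.
Others bid (6, 6, 34): truth gives 14; no alternative beats it.
Others bid (6, 22, 34): truth gives 10; no alternative beats it.
(Checking all 125 profiles: 65 have a profitable deviation, 60 do not.)

65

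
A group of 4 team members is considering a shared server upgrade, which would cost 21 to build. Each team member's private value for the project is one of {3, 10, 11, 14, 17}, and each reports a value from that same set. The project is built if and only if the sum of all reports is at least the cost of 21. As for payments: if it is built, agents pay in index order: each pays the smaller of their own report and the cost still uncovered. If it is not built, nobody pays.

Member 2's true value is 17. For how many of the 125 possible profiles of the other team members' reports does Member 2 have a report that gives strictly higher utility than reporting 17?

124

Others report (3, 3, 3): truth gives 0; report 14 gives 3 > 0. Violating.
Others report (3, 3, 10): truth gives 0; report 10 gives 7 > 0. Violating.
Others report (3, 3, 11): truth gives 0; report 10 gives 7 > 0. Violating.
Others report (3, 3, 14): truth gives 0; report 3 gives 14 > 0. Violating.
Others report (11, 3, 3): truth gives 7; no alternative beats it.
(Checking all 125 profiles: 124 have a profitable deviation, 1 does not.)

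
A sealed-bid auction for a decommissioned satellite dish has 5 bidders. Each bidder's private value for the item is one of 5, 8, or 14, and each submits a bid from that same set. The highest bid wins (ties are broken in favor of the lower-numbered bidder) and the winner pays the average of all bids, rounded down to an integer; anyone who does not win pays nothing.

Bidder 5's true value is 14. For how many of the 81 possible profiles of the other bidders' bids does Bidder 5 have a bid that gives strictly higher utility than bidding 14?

1

Others bid (5, 5, 5, 5): truth gives 8; bid 8 gives 9 > 8. Violating.
Others bid (5, 5, 5, 8): truth gives 7; no alternative beats it.
Others bid (5, 5, 5, 14): truth gives 0; no alternative beats it.
(Checking all 81 profiles: 1 has a profitable deviation, 80 do not.)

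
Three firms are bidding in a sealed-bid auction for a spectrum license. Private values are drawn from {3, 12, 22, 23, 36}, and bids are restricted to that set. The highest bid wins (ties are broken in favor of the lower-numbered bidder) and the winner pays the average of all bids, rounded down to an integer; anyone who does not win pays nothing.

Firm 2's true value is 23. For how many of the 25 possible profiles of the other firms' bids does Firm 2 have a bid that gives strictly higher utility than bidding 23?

Others bid (3, 3): truth gives 14; bid 12 gives 17 > 14. Violating.
Others bid (3, 12): truth gives 11; bid 12 gives 14 > 11. Violating.
Others bid (3, 22): truth gives 7; bid 22 gives 8 > 7. Violating.
Others bid (12, 22): truth gives 4; bid 22 gives 5 > 4. Violating.
Others bid (3, 23): truth gives 7; no alternative beats it.
Others bid (3, 36): truth gives 0; no alternative beats it.
(Checking all 25 profiles: 5 have a profitable deviation, 20 do not.)

5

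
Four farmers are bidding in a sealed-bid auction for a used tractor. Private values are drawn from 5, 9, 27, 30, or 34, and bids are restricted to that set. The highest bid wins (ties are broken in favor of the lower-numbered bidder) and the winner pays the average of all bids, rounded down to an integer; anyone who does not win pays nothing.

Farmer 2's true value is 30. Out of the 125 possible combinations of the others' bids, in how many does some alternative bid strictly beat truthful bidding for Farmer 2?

Others bid (5, 5, 5): truth gives 19; bid 9 gives 24 > 19. Violating.
Others bid (5, 5, 9): truth gives 18; bid 9 gives 23 > 18. Violating.
Others bid (5, 5, 34): truth gives 0; bid 34 gives 11 > 0. Violating.
Others bid (5, 9, 5): truth gives 18; bid 9 gives 23 > 18. Violating.
Others bid (5, 5, 27): truth gives 14; no alternative beats it.
Others bid (5, 5, 30): truth gives 13; no alternative beats it.
(Checking all 125 profiles: 49 have a profitable deviation, 76 do not.)

49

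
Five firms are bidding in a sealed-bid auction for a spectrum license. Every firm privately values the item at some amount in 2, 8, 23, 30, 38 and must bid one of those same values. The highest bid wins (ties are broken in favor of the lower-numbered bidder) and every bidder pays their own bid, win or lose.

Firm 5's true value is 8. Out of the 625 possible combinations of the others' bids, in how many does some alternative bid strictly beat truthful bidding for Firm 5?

Others bid (2, 2, 2, 8): truth gives -8; bid 2 gives -2 > -8. Violating.
Others bid (2, 2, 2, 23): truth gives -8; bid 2 gives -2 > -8. Violating.
Others bid (2, 2, 2, 30): truth gives -8; bid 2 gives -2 > -8. Violating.
Others bid (2, 2, 2, 38): truth gives -8; bid 2 gives -2 > -8. Violating.
Others bid (2, 2, 2, 2): truth gives 0; no alternative beats it.
(Checking all 625 profiles: 624 have a profitable deviation, 1 does not.)

624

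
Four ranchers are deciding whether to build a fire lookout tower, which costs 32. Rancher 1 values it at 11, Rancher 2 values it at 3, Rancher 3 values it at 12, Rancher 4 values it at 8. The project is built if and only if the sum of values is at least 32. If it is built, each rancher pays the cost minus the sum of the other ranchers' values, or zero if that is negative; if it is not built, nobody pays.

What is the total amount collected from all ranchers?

26

Total value 34 ≥ cost 32, so it is built.
Rancher 1: others sum to 23; max(0, 32 - 23) = 9.
Rancher 2: others sum to 31; max(0, 32 - 31) = 1.
Rancher 3: others sum to 22; max(0, 32 - 22) = 10.
Rancher 4: others sum to 26; max(0, 32 - 26) = 6.
Total collected = 9 + 1 + 10 + 6 = 26.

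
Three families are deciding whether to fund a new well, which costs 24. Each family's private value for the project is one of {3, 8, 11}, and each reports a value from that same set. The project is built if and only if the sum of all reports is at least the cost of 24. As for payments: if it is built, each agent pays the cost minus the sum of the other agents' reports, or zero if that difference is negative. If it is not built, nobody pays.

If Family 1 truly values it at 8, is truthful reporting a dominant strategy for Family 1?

Check each profile of the others' reports and compare truth against every alternative report.
Others report (11, 11): truth gives 6, best alternative gives 6.
Others report (8, 11): truth gives 3, best alternative gives 3.
Others report (11, 8): truth gives 3, best alternative gives 3.
Others report (3, 3): truth gives 0, best alternative gives 0.
Others report (3, 8): truth gives 0, best alternative gives 0.
Others report (3, 11): truth gives 0, best alternative gives 0.
(Remaining 3 profiles checked similarly; truth is weakly best in each.)
In every case the truthful report is at least as good as any alternative, so it is a dominant strategy.

Yes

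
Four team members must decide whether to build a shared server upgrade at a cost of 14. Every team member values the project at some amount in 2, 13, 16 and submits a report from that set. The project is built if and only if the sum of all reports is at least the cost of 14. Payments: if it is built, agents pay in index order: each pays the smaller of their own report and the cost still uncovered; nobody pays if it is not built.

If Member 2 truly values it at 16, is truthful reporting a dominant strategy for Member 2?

No

Consider the case where Member 1 reports 2, Member 3 reports 2 and Member 4 reports 13.
Truthful report 16: project built, pays 12, utility 16 - 12 = 4.
Report 2 instead: project built, pays 2, utility 16 - 2 = 14.
Since 14 > 4, reporting 2 is strictly better here, so truthful reporting is not dominant.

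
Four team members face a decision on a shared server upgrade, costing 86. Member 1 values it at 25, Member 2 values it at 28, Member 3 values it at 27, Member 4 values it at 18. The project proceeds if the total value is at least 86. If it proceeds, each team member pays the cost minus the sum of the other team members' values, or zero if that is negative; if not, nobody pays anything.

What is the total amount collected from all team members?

50

Total value 98 ≥ cost 86, so it is built.
Member 1: others sum to 73; max(0, 86 - 73) = 13.
Member 2: others sum to 70; max(0, 86 - 70) = 16.
Member 3: others sum to 71; max(0, 86 - 71) = 15.
Member 4: others sum to 80; max(0, 86 - 80) = 6.
Total collected = 13 + 16 + 15 + 6 = 50.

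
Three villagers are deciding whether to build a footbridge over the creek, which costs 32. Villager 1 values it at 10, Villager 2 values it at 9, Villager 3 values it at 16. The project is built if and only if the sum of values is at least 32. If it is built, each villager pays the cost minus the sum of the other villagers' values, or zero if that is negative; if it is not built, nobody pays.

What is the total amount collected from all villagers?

Total value 35 ≥ cost 32, so it is built.
Villager 1: others sum to 25; max(0, 32 - 25) = 7.
Villager 2: others sum to 26; max(0, 32 - 26) = 6.
Villager 3: others sum to 19; max(0, 32 - 19) = 13.
Total collected = 7 + 6 + 13 = 26.

26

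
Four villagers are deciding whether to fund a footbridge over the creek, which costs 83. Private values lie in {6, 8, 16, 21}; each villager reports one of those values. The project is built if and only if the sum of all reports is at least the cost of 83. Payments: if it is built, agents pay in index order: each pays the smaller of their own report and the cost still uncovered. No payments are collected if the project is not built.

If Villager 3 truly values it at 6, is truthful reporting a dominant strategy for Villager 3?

Check each profile of the others' reports and compare truth against every alternative report.
Others report (6, 6, 6): truth gives 0, best alternative gives 0.
Others report (6, 6, 8): truth gives 0, best alternative gives 0.
Others report (6, 6, 16): truth gives 0, best alternative gives 0.
Others report (6, 6, 21): truth gives 0, best alternative gives 0.
Others report (6, 8, 6): truth gives 0, best alternative gives 0.
Others report (6, 8, 8): truth gives 0, best alternative gives 0.
(Remaining 58 profiles checked similarly; truth is weakly best in each.)
In every case the truthful report is at least as good as any alternative, so it is a dominant strategy.

Yes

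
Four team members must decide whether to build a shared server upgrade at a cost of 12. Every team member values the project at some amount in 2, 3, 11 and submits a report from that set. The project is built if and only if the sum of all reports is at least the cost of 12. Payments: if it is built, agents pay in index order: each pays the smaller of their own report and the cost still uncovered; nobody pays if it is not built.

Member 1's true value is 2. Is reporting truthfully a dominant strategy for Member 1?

Yes

Check each profile of the others' reports and compare truth against every alternative report.
Others report (2, 2, 11): truth gives 0, best alternative gives -1.
Others report (2, 3, 11): truth gives 0, best alternative gives -1.
Others report (2, 11, 2): truth gives 0, best alternative gives -1.
Others report (2, 11, 3): truth gives 0, best alternative gives -1.
Others report (2, 11, 11): truth gives 0, best alternative gives -1.
Others report (3, 2, 11): truth gives 0, best alternative gives -1.
(Remaining 21 profiles checked similarly; truth is weakly best in each.)
In every case the truthful report is at least as good as any alternative, so it is a dominant strategy.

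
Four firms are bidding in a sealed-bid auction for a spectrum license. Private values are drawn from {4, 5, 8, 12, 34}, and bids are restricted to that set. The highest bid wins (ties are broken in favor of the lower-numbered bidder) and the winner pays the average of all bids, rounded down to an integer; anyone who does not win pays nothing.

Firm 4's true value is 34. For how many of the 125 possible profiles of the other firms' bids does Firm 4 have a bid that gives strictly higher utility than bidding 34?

Others bid (4, 4, 4): truth gives 23; bid 5 gives 30 > 23. Violating.
Others bid (4, 4, 5): truth gives 23; bid 8 gives 29 > 23. Violating.
Others bid (4, 4, 8): truth gives 22; bid 12 gives 27 > 22. Violating.
Others bid (4, 5, 4): truth gives 23; bid 8 gives 29 > 23. Violating.
Others bid (4, 4, 12): truth gives 21; no alternative beats it.
Others bid (4, 4, 34): truth gives 0; no alternative beats it.
(Checking all 125 profiles: 27 have a profitable deviation, 98 do not.)

27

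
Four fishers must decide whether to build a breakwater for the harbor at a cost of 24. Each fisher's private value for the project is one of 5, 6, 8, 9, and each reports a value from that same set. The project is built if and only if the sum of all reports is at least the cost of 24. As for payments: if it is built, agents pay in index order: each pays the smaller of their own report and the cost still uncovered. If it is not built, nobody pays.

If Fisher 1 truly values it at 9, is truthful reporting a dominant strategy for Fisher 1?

Consider the case where Fisher 2 reports 5, Fisher 3 reports 5 and Fisher 4 reports 6.
Truthful report 9: project built, pays 9, utility 9 - 9 = 0.
Report 8 instead: project built, pays 8, utility 9 - 8 = 1.
Since 1 > 0, reporting 8 is strictly better here, so truthful reporting is not dominant.

No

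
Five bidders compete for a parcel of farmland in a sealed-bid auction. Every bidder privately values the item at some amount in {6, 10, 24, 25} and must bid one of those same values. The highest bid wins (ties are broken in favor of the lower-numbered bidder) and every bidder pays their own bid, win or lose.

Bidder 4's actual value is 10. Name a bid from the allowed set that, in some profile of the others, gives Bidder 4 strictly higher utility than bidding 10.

Suppose Bidder 1 bids 6, Bidder 2 bids 6, Bidder 3 bids 6 and Bidder 5 bids 24.
Bid 10: loses but pays 10, utility -10.
Bid 6: loses but pays 6, utility -6.
So bidding 6 beats truth here (-6 > -10).

6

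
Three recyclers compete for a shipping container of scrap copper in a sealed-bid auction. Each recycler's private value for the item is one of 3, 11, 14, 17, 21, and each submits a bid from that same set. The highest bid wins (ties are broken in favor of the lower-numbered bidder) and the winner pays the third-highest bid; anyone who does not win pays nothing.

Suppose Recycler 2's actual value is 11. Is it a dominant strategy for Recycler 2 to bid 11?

Consider the case where Recycler 1 bids 3 and Recycler 3 bids 14.
Truthful bid 11: loses, pays 0, utility 0.
Bid 14 instead: wins, pays 3, utility 11 - 3 = 8.
Since 8 > 0, bidding 14 is strictly better here, so truthful bidding is not dominant.

No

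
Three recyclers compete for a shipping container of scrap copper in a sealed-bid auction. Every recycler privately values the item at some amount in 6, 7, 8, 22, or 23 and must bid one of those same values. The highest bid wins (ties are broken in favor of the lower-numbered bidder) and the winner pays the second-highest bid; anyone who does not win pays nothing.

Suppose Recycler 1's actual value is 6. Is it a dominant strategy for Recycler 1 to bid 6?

Check each profile of the others' bids and compare truth against every alternative bid.
Others bid (6, 7): truth gives 0, best alternative gives -1.
Others bid (7, 6): truth gives 0, best alternative gives -1.
Others bid (7, 7): truth gives 0, best alternative gives -1.
Others bid (6, 6): truth gives 0, best alternative gives 0.
Others bid (6, 8): truth gives 0, best alternative gives 0.
Others bid (6, 22): truth gives 0, best alternative gives 0.
(Remaining 19 profiles checked similarly; truth is weakly best in each.)
In every case the truthful bid is at least as good as any alternative, so it is a dominant strategy.

Yes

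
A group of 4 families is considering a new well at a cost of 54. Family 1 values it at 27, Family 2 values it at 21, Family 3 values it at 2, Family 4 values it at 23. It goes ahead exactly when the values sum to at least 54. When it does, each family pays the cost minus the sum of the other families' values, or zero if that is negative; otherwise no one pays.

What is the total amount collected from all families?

Total value 73 ≥ cost 54, so it is built.
Family 1: others sum to 46; max(0, 54 - 46) = 8.
Family 2: others sum to 52; max(0, 54 - 52) = 2.
Family 3: others sum to 71; max(0, 54 - 71) = 0.
Family 4: others sum to 50; max(0, 54 - 50) = 4.
Total collected = 8 + 2 + 0 + 4 = 14.

14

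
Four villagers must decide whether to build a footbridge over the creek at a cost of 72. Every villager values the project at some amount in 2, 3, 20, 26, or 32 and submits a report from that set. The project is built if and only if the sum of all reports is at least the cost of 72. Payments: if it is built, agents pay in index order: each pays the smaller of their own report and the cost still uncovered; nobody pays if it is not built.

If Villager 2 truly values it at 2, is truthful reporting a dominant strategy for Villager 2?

Check each profile of the others' reports and compare truth against every alternative report.
Others report (20, 20, 32): truth gives 0, best alternative gives -1.
Others report (20, 26, 26): truth gives 0, best alternative gives -1.
Others report (20, 26, 32): truth gives 0, best alternative gives -1.
Others report (20, 32, 20): truth gives 0, best alternative gives -1.
Others report (20, 32, 26): truth gives 0, best alternative gives -1.
Others report (20, 32, 32): truth gives 0, best alternative gives -1.
(Remaining 119 profiles checked similarly; truth is weakly best in each.)
In every case the truthful report is at least as good as any alternative, so it is a dominant strategy.

Yes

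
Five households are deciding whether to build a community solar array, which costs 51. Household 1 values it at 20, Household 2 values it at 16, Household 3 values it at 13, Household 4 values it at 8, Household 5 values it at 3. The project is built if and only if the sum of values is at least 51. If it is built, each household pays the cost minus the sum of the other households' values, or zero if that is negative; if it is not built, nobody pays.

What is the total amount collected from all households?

Total value 60 ≥ cost 51, so it is built.
Household 1: others sum to 40; max(0, 51 - 40) = 11.
Household 2: others sum to 44; max(0, 51 - 44) = 7.
Household 3: others sum to 47; max(0, 51 - 47) = 4.
Household 4: others sum to 52; max(0, 51 - 52) = 0.
Household 5: others sum to 57; max(0, 51 - 57) = 0.
Total collected = 11 + 7 + 4 + 0 + 0 = 22.

22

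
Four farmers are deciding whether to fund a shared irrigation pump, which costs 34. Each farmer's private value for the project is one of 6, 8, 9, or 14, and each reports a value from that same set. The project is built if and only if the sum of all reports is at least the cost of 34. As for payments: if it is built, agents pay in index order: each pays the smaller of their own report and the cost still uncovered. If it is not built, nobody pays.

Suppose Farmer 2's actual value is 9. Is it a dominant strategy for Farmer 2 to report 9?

No

Consider the case where Farmer 1 reports 6, Farmer 3 reports 6 and Farmer 4 reports 14.
Truthful report 9: project built, pays 9, utility 9 - 9 = 0.
Report 8 instead: project built, pays 8, utility 9 - 8 = 1.
Since 1 > 0, reporting 8 is strictly better here, so truthful reporting is not dominant.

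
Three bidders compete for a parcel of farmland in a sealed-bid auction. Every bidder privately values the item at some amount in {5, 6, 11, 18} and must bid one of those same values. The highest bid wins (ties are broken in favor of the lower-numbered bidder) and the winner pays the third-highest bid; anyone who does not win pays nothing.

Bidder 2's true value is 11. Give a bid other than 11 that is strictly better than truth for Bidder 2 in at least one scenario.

18

Suppose Bidder 1 bids 5 and Bidder 3 bids 18.
Bid 11: loses, pays 0, utility 0.
Bid 18: wins, pays 5, utility 11 - 5 = 6.
So bidding 18 beats truth here (6 > 0).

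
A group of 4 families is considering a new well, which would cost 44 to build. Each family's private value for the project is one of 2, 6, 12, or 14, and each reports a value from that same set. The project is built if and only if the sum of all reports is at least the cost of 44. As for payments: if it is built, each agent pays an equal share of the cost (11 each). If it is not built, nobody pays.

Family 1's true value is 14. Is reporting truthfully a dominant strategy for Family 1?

Yes

Check each profile of the others' reports and compare truth against every alternative report.
Others report (2, 14, 14): truth gives 3, best alternative gives 0.
Others report (6, 12, 12): truth gives 3, best alternative gives 0.
Others report (12, 6, 12): truth gives 3, best alternative gives 0.
Others report (12, 12, 6): truth gives 3, best alternative gives 0.
Others report (14, 2, 14): truth gives 3, best alternative gives 0.
Others report (14, 14, 2): truth gives 3, best alternative gives 0.
(Remaining 58 profiles checked similarly; truth is weakly best in each.)
In every case the truthful report is at least as good as any alternative, so it is a dominant strategy.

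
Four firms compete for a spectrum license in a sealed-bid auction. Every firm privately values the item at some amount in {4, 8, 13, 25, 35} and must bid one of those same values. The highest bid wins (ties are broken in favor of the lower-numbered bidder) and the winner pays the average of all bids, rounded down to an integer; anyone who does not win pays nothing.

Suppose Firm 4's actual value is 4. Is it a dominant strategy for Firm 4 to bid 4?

Check each profile of the others' bids and compare truth against every alternative bid.
Others bid (4, 4, 4): truth gives 0, best alternative gives -1.
Others bid (4, 4, 8): truth gives 0, best alternative gives 0.
Others bid (4, 4, 13): truth gives 0, best alternative gives 0.
Others bid (4, 4, 25): truth gives 0, best alternative gives 0.
Others bid (4, 4, 35): truth gives 0, best alternative gives 0.
Others bid (4, 8, 4): truth gives 0, best alternative gives 0.
(Remaining 119 profiles checked similarly; truth is weakly best in each.)
In every case the truthful bid is at least as good as any alternative, so it is a dominant strategy.

Yes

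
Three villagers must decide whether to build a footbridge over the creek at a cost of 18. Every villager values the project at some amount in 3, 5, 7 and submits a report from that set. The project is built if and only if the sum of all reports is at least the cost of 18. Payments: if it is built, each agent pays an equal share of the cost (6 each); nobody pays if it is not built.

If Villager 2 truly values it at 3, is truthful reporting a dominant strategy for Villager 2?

Check each profile of the others' reports and compare truth against every alternative report.
Others report (7, 7): truth gives 0, best alternative gives -3.
Others report (3, 3): truth gives 0, best alternative gives 0.
Others report (3, 5): truth gives 0, best alternative gives 0.
Others report (3, 7): truth gives 0, best alternative gives 0.
Others report (5, 3): truth gives 0, best alternative gives 0.
Others report (5, 5): truth gives 0, best alternative gives 0.
(Remaining 3 profiles checked similarly; truth is weakly best in each.)
In every case the truthful report is at least as good as any alternative, so it is a dominant strategy.

Yes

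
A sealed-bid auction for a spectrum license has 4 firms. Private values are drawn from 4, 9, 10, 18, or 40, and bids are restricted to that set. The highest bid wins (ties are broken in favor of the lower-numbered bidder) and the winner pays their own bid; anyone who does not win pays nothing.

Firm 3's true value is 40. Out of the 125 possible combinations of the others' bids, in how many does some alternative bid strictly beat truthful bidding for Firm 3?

Others bid (4, 4, 4): truth gives 0; bid 9 gives 31 > 0. Violating.
Others bid (4, 4, 9): truth gives 0; bid 9 gives 31 > 0. Violating.
Others bid (4, 4, 10): truth gives 0; bid 10 gives 30 > 0. Violating.
Others bid (4, 4, 18): truth gives 0; bid 18 gives 22 > 0. Violating.
Others bid (4, 4, 40): truth gives 0; no alternative beats it.
Others bid (4, 9, 40): truth gives 0; no alternative beats it.
(Checking all 125 profiles: 36 have a profitable deviation, 89 do not.)

36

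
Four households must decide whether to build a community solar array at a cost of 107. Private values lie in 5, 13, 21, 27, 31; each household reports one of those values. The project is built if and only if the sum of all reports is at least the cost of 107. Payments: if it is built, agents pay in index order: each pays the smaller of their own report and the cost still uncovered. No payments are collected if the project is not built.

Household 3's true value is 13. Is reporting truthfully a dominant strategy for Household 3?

Yes

Check each profile of the others' reports and compare truth against every alternative report.
Others report (5, 5, 5): truth gives 0, best alternative gives 0.
Others report (5, 5, 13): truth gives 0, best alternative gives 0.
Others report (5, 5, 21): truth gives 0, best alternative gives 0.
Others report (5, 5, 27): truth gives 0, best alternative gives 0.
Others report (5, 5, 31): truth gives 0, best alternative gives 0.
Others report (5, 13, 5): truth gives 0, best alternative gives 0.
(Remaining 119 profiles checked similarly; truth is weakly best in each.)
In every case the truthful report is at least as good as any alternative, so it is a dominant strategy.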